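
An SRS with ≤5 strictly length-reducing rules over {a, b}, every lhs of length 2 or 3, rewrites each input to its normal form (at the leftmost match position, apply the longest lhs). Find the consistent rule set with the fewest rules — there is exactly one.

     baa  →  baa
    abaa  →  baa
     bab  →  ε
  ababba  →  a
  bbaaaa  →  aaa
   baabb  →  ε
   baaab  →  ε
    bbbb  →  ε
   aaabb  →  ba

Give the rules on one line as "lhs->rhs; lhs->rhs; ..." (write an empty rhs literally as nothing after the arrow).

ab->b; abb->ba; bb->; bba->

  | baa
  | abaa => baa
  | bab => bb => ε
  | ababba => babba => bbaa => a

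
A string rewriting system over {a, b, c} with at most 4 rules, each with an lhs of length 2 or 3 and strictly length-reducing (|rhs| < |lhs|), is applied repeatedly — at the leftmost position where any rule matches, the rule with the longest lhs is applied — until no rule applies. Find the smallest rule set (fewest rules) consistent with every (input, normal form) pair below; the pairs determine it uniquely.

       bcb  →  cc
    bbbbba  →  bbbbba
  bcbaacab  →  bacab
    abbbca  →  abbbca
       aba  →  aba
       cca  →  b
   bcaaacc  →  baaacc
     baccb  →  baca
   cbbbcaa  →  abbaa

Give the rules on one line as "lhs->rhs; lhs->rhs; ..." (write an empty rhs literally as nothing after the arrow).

bcb->cc; caa->aa; cb->a; cca->b

  | bcb => cc
  | bbbbba
  | bcbaacab => ccaacab => bacab
  | abbbca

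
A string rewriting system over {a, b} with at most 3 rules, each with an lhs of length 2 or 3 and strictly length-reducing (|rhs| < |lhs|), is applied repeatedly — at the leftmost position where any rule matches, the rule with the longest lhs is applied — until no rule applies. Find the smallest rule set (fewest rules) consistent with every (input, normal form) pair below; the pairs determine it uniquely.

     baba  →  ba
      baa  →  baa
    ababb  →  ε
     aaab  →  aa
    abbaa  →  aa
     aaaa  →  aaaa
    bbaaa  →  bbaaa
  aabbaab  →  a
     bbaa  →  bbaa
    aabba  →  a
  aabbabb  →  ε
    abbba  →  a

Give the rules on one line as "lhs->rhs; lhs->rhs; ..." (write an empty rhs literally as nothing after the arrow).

  | baba => ba
  | baa
  | ababb => abb => ab => ε
  | aaab => aa

aab->a; ab->; abb->ab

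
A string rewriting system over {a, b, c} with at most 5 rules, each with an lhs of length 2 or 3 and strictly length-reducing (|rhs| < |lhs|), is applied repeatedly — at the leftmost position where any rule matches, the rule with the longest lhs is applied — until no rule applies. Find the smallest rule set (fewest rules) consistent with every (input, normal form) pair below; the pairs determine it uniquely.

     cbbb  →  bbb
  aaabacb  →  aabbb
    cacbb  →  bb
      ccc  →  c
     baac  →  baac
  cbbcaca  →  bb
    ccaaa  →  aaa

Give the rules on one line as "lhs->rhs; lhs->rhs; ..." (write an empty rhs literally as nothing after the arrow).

aba->bb; ca->; cb->b; cc->

  | cbbb => bbb
  | aaabacb => aabbcb => aabbb
  | cacbb => cbb => bb
  | ccc => c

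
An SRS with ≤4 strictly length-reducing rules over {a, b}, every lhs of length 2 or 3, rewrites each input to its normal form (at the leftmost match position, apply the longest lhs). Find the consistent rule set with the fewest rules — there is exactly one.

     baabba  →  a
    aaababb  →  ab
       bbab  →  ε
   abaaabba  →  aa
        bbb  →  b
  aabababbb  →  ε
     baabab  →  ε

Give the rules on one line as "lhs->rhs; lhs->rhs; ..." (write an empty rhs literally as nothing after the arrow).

aab->bb; ba->a; bb->; bba->aa

  | baabba => aabba => bbba => ba => a
  | aaababb => abbabb => aaabb => abbb => ab
  | bbab => aab => bb => ε
  | abaaabba => aaaabba => aabbba => bbbba => bba => aa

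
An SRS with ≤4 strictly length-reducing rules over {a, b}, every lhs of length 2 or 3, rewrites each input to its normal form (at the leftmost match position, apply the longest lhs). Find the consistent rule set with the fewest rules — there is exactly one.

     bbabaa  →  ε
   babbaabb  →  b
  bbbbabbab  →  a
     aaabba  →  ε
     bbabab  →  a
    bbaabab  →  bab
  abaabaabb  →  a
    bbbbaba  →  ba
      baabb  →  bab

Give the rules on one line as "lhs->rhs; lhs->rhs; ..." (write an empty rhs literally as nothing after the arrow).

aa->; aaa->; aab->a; bb->a

  | bbabaa => aabaa => aaa => ε
  | babbaabb => baaaabb => babb => baa => b
  | bbbbabbab => abbabbab => aaabbab => bbab => aab => a
  | aaabba => bba => aa => ε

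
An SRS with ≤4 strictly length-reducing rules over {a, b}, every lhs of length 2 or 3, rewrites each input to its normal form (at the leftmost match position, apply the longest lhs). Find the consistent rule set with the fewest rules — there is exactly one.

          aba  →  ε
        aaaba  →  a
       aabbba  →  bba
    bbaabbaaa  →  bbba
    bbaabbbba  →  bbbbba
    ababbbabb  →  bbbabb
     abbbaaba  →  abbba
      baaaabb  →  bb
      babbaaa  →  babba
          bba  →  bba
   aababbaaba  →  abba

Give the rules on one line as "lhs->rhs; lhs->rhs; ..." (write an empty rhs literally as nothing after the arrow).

  | aba => ε
  | aaaba => aaba => a
  | aabbba => bba
  | bbaabbaaa => bbbaaa => bbbaa => bbba

aa->a; aab->; aba->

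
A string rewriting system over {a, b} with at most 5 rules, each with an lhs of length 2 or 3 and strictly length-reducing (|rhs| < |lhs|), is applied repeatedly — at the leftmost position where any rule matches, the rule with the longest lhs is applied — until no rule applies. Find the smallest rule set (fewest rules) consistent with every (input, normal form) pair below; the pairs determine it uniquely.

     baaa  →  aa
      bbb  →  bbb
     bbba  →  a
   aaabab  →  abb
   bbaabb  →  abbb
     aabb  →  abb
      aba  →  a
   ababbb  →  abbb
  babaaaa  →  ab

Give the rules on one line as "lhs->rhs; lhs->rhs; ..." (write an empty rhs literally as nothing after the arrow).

aaa->ab; aab->ab; ba->; bba->aa

  | baaa => aa
  | bbb
  | bbba => baa => a
  | aaabab => abbab => aaab => abb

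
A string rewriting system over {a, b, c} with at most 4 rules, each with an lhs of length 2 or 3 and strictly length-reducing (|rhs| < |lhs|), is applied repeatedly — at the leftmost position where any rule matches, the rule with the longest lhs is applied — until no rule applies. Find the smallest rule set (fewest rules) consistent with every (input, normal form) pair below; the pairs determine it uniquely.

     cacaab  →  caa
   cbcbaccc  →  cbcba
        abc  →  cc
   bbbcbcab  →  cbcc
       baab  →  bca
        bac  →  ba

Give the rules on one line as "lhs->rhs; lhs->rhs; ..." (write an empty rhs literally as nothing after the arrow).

  | cacaab => caaab => caca => caa
  | cbcbaccc => cbcbacc => cbcbac => cbcba
  | abc => cc
  | bbbcbcab => cbcab => cbcc

aab->ca; ab->c; ac->a; bbb->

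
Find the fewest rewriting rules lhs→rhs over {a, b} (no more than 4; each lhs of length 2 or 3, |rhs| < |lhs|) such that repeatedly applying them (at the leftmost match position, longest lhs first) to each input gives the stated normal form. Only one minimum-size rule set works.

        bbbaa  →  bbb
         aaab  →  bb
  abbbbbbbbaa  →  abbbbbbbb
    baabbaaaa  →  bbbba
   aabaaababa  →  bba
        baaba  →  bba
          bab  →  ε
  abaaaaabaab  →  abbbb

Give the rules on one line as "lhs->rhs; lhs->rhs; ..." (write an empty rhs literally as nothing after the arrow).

  | bbbaa => bbb
  | aaab => bb
  | abbbbbbbbaa => abbbbbbbb
  | baabbaaaa => bbbaaaa => bbbba

aa->; aaa->b; bab->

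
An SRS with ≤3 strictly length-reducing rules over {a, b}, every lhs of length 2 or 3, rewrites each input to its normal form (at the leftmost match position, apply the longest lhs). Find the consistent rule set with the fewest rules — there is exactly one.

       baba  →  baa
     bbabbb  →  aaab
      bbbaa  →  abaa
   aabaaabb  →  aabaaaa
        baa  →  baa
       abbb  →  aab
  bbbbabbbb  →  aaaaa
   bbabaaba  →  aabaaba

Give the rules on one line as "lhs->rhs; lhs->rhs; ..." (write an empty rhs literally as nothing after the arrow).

bab->ba; bb->a

  | baba => baa
  | bbabbb => aabbb => aaab
  | bbbaa => abaa
  | aabaaabb => aabaaaa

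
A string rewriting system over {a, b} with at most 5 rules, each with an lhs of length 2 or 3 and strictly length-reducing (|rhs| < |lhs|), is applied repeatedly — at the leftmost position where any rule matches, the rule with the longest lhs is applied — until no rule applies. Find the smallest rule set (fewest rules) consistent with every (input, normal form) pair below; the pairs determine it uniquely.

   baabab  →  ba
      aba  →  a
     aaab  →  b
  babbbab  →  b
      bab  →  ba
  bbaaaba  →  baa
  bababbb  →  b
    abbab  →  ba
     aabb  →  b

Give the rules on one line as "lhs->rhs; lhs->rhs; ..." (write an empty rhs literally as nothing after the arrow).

aab->bb; ab->; bab->ba; bb->b

  | baabab => bbbab => bbab => bab => ba
  | aba => a
  | aaab => abb => b
  | babbbab => babbab => babab => baab => bbb => bb => b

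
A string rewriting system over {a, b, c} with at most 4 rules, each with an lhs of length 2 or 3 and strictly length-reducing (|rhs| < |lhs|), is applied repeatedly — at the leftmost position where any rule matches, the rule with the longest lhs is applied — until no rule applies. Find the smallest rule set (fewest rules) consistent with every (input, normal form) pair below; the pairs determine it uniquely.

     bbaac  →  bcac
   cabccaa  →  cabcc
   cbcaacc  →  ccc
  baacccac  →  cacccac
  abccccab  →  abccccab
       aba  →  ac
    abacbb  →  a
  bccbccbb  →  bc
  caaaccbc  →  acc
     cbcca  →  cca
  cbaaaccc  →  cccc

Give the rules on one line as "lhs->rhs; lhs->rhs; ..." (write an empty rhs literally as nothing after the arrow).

aa->; aaa->ba; ba->c; cb->

  | bbaac => bcac
  | cabccaa => cabcc
  | cbcaacc => caacc => ccc
  | baacccac => cacccac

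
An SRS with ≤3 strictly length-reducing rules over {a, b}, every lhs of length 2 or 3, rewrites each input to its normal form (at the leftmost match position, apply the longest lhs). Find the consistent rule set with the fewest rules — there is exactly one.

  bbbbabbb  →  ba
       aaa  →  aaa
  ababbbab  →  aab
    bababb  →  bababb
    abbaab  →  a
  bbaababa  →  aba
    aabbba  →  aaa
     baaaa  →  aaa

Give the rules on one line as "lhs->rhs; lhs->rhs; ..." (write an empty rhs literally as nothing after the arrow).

baa->a; bba->bb; bbb->

  | bbbbabbb => babbb => ba
  | aaa
  | ababbbab => abaab => aab
  | bababb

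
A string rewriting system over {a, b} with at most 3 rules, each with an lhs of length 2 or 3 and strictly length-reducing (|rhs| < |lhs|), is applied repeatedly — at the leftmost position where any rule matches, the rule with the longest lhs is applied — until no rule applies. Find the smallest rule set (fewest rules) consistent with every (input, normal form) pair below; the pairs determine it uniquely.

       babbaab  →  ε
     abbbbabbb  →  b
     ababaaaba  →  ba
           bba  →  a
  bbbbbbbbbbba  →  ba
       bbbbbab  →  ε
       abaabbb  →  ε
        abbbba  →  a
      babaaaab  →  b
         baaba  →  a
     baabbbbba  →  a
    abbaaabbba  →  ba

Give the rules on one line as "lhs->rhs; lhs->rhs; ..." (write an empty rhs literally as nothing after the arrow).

ab->b; bb->

  | babbaab => bbbaab => baab => bab => bb => ε
  | abbbbabbb => bbbbabbb => bbabbb => abbb => bbb => b
  | ababaaaba => babaaaba => bbaaaba => aaaba => aaba => aba => ba
  | bba => a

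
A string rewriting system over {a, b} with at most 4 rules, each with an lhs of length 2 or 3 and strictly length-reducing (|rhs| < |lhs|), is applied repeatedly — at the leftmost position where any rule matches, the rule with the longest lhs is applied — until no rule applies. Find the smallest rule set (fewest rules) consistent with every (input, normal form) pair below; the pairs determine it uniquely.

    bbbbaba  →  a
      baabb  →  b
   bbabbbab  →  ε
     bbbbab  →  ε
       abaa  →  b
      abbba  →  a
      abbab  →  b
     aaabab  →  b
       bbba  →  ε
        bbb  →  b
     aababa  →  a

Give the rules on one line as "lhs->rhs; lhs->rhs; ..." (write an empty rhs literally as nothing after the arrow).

aa->b; ab->; ba->; bb->

  | bbbbaba => bbaba => aba => a
  | baabb => abb => b
  | bbabbbab => abbbab => bbab => ab => ε
  | bbbbab => bbab => ab => ε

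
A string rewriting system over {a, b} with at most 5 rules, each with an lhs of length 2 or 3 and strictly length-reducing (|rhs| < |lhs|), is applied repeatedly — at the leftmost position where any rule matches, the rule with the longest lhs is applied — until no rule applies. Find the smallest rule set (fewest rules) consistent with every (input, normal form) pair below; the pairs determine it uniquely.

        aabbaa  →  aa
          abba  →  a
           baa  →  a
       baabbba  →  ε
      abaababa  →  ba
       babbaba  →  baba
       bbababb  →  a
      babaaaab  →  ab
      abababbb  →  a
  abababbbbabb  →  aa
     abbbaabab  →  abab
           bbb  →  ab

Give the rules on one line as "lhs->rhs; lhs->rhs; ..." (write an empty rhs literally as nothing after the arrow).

  | aabbaa => bbbaa => abaa => abb => aa
  | abba => a
  | baa => bb => a
  | baabbba => bbbbba => abbba => aaba => bba => ε

aab->bb; baa->bb; bb->a; bba->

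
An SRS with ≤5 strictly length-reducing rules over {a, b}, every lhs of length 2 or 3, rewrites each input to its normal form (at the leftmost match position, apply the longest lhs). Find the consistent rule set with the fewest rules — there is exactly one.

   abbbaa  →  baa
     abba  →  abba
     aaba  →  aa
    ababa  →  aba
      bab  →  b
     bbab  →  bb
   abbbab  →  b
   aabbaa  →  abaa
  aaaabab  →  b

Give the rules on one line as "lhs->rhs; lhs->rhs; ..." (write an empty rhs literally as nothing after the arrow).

aaa->b; aab->a; bab->b; bbb->aa

  | abbbaa => aaaaa => baa
  | abba
  | aaba => aa
  | ababa => aba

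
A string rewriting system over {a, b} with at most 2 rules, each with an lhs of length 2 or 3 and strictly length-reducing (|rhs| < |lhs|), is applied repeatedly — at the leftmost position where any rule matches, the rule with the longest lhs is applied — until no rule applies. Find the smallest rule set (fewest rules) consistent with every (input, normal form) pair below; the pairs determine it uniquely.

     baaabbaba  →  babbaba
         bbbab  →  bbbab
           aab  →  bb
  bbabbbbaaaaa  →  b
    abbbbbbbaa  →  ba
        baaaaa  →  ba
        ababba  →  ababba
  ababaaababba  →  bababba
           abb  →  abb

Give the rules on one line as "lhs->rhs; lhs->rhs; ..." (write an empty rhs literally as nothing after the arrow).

  | baaabbaba => aaabbaba => babbaba
  | bbbab
  | aab => bb
  | bbabbbbaaaaa => bbabbbaaaaa => bbabbaaaaa => bbabaaaaa => bbaaaaaa => baaaaaa => aaaaaa => baaaa => aaaa => baa => aa => b

aa->b; baa->aa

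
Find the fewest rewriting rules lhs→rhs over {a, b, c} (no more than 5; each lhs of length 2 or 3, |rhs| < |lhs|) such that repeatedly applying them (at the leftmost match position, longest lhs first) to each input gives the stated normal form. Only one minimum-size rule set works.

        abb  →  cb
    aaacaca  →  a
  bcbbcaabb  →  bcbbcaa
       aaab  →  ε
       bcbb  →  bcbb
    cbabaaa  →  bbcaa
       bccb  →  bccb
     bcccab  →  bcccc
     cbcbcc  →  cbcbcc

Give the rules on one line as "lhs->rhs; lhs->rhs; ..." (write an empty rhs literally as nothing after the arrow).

  | abb => cb
  | aaacaca => aaca => a
  | bcbbcaabb => bcbbcacb => bcbbcaa
  | aaab => aac => ε

aac->; ab->c; acb->aa; cba->bc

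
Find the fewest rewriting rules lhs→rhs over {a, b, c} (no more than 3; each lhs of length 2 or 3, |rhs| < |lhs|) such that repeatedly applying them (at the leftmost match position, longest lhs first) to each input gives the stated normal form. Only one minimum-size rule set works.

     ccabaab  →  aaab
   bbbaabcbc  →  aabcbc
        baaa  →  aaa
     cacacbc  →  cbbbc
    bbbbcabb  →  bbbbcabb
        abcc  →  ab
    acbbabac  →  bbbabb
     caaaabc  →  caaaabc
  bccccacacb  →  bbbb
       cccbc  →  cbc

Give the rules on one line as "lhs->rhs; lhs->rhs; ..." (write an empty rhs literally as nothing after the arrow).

ac->b; baa->aa; cc->

  | ccabaab => abaab => aaab
  | bbbaabcbc => bbaabcbc => baabcbc => aabcbc
  | baaa => aaa
  | cacacbc => cbacbc => cbbbc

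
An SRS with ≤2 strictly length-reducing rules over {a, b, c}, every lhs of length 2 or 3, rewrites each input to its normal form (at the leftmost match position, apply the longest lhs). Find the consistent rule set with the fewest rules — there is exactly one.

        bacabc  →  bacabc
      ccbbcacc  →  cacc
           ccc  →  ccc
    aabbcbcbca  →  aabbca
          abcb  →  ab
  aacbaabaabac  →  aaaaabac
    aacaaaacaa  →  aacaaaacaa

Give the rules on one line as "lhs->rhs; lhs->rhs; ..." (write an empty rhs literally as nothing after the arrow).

  | bacabc
  | ccbbcacc => cbcacc => cacc
  | ccc
  | aabbcbcbca => aabbcbca => aabbca

baa->a; cb->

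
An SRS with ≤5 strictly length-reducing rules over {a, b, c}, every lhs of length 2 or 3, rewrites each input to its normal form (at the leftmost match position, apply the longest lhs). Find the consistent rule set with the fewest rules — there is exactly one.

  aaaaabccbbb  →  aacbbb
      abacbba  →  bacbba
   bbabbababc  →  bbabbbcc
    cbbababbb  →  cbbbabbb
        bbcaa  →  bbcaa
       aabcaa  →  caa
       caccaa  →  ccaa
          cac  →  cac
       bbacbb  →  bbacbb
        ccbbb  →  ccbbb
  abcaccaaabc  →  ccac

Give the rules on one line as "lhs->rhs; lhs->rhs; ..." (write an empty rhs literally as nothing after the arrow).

aba->ba; abc->cc; acc->c; ccc->cc

  | aaaaabccbbb => aaaacccbbb => aaaccbbb => aacbbb
  | abacbba => bacbba
  | bbabbababc => bbabbbabc => bbabbbcc
  | cbbababbb => cbbbabbb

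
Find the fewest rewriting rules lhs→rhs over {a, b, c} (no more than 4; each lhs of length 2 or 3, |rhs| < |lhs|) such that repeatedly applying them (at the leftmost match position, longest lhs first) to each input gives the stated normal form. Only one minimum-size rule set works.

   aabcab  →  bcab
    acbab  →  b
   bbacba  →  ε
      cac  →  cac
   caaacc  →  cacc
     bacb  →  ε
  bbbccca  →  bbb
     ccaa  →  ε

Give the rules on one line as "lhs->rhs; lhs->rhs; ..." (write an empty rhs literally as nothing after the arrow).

  | aabcab => bcab
  | acbab => aab => b
  | bbacba => bcba => ba => ε
  | cac

aa->; ba->; cb->; cca->b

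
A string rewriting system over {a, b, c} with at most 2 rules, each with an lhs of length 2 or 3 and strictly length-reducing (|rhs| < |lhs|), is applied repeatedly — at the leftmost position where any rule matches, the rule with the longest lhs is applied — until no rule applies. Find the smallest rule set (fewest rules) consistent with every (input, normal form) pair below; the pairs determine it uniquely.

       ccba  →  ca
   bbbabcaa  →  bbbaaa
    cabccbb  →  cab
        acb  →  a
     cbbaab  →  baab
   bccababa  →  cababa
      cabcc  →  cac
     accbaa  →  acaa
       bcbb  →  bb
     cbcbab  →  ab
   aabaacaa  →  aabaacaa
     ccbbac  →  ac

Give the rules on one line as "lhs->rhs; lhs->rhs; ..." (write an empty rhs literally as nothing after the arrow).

  | ccba => ca
  | bbbabcaa => bbbaaa
  | cabccbb => cacbb => cab
  | acb => a

bc->; cb->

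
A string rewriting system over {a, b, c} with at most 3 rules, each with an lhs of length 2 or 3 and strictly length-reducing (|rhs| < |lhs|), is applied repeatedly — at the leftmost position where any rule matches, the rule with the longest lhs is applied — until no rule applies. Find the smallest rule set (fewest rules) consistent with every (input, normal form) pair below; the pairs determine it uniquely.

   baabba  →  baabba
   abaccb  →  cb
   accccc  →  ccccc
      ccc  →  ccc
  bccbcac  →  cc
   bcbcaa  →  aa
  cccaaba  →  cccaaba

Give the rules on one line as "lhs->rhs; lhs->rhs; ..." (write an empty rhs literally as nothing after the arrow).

ac->c; bc->

  | baabba
  | abaccb => abccb => acb => cb
  | accccc => ccccc
  | ccc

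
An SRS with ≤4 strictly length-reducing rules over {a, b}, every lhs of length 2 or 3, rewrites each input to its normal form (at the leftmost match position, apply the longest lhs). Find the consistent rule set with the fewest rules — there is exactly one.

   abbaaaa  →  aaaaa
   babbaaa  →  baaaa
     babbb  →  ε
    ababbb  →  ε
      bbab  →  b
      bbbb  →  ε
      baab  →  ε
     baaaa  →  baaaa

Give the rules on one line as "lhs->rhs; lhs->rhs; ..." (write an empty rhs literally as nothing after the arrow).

ab->b; abb->a; bb->

  | abbaaaa => aaaaa
  | babbaaa => baaaa
  | babbb => bab => bb => ε
  | ababbb => babbb => bab => bb => ε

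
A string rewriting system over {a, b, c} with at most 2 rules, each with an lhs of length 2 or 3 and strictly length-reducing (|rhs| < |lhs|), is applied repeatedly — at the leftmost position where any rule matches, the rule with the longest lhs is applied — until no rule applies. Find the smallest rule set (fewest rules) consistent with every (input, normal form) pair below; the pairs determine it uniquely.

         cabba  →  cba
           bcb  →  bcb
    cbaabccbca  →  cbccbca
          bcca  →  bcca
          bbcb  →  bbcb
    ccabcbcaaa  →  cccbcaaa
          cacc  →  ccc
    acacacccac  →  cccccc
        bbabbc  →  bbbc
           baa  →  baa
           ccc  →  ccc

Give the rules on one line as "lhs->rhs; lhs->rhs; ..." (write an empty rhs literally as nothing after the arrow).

ab->; ac->c

  | cabba => cba
  | bcb
  | cbaabccbca => cbaccbca => cbccbca
  | bcca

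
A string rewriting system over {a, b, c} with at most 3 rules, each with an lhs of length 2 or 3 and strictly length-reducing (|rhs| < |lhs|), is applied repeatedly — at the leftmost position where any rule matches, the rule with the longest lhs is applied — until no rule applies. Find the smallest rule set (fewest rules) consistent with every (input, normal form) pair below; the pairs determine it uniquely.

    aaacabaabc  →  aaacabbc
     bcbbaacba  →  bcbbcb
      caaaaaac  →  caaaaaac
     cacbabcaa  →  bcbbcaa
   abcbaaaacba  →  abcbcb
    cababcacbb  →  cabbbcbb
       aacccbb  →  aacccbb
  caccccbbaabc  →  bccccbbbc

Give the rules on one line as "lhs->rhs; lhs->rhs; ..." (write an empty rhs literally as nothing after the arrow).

  | aaacabaabc => aaacababc => aaacabbc
  | bcbbaacba => bcbbacba => bcbbcba => bcbbcb
  | caaaaaac
  | cacbabcaa => bcbabcaa => bcbbcaa

ba->b; cac->bc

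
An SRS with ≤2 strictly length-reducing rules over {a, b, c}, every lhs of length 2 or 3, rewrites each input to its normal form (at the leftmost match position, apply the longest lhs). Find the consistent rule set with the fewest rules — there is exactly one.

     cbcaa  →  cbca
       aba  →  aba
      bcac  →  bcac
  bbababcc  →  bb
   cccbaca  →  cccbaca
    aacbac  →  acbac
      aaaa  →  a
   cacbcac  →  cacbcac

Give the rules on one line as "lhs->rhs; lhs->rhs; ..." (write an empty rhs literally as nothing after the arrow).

aa->a; abc->

  | cbcaa => cbca
  | aba
  | bcac
  | bbababcc => bbabc => bb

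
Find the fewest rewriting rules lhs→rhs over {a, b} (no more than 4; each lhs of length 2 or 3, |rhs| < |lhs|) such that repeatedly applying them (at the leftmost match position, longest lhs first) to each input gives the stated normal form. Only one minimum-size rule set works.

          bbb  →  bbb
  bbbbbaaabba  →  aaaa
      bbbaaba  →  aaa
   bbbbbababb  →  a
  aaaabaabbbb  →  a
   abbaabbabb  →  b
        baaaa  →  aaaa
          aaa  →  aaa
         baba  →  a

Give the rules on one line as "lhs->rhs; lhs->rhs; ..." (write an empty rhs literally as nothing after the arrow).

  | bbb
  | bbbbbaaabba => bbbaaaabba => baaaaabba => aaaaabba => aaaaba => aaaa
  | bbbaaba => baaaba => aaaba => aaa
  | bbbbbababb => bbbaababb => baaababb => aaababb => aaabb => aab => a

ab->; ba->a; bba->aa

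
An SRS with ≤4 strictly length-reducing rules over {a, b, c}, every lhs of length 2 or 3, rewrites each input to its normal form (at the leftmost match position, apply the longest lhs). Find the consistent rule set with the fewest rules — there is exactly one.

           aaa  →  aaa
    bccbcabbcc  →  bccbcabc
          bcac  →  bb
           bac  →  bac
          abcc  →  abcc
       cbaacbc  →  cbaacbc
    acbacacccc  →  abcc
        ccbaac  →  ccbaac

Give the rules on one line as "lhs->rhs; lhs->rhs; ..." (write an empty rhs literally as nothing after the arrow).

bab->a; bbc->b; cac->b

  | aaa
  | bccbcabbcc => bccbcabc
  | bcac => bb
  | bac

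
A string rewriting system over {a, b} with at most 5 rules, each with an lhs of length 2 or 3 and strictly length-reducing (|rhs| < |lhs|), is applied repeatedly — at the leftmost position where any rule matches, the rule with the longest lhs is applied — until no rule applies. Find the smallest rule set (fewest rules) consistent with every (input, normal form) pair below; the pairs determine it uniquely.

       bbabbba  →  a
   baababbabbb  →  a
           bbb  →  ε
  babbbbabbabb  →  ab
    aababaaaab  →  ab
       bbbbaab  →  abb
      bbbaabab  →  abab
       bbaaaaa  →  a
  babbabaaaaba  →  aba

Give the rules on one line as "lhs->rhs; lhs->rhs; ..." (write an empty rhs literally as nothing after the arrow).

aa->a; baa->ab; bba->a; bbb->

  | bbabbba => abbba => aa => a
  | baababbabbb => abbabbabbb => aabbabbb => abbabbb => aabbb => abbb => a
  | bbb => ε
  | babbbbabbabb => bababbabb => babaabb => baabbb => abbbb => ab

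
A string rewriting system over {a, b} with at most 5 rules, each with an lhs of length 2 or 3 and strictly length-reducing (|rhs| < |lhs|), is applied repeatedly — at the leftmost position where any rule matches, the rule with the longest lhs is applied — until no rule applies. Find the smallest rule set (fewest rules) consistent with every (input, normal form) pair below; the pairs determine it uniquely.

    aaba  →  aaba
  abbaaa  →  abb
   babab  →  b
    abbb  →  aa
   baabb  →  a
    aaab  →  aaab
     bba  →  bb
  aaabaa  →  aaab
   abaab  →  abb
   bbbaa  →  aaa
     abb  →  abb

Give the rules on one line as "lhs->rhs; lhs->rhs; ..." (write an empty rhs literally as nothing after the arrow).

baa->b; bab->b; bba->bb; bbb->a

  | aaba
  | abbaaa => abbaa => abba => abb
  | babab => bab => b
  | abbb => aa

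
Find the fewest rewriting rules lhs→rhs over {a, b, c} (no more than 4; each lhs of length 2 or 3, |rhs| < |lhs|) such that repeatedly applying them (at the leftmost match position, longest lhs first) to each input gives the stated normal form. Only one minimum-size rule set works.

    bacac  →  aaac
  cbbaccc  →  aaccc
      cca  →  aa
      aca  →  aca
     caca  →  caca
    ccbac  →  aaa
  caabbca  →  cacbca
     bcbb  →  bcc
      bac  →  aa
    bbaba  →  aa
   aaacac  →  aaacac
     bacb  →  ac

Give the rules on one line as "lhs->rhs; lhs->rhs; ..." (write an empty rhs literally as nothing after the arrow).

ab->c; bac->aa; bb->c; cca->aa

  | bacac => aaac
  | cbbaccc => ccaccc => aaccc
  | cca => aa
  | aca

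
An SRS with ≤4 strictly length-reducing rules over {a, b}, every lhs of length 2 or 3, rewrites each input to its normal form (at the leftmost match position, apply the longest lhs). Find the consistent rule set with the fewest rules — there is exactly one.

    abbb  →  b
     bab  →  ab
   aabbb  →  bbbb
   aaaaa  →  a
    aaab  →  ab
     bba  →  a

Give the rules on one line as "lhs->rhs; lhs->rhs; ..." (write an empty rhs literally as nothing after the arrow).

aa->b; abb->; ba->a

  | abbb => b
  | bab => ab
  | aabbb => bbbb
  | aaaaa => baaa => aaa => ba => a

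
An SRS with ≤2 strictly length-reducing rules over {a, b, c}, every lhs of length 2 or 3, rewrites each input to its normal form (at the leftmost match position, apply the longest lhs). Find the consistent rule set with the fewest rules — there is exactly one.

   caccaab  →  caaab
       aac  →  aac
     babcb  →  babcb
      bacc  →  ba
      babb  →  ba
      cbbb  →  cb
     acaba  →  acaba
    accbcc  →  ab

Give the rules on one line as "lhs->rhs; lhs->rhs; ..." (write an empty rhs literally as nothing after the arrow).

  | caccaab => caaab
  | aac
  | babcb
  | bacc => ba

bb->; cc->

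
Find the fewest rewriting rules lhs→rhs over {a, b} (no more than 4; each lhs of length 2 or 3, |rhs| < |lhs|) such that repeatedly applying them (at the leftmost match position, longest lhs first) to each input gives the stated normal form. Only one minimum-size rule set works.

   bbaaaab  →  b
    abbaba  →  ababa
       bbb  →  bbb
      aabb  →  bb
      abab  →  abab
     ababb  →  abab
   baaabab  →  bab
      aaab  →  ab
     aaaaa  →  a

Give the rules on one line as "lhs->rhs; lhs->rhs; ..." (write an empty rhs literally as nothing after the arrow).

  | bbaaaab => baaab => aab => b
  | abbaba => ababa
  | bbb
  | aabb => bb

aa->; abb->ab; baa->a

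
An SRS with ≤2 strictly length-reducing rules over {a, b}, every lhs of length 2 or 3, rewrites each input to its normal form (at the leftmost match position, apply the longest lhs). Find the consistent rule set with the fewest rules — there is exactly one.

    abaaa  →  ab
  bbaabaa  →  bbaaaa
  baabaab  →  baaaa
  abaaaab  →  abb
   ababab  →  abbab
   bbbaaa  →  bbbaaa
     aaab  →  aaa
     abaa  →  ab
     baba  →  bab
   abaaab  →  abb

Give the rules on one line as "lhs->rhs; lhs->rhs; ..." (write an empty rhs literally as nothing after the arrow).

aab->aa; aba->ab

  | abaaa => abaa => aba => ab
  | bbaabaa => bbaaaa
  | baabaab => baaaab => baaaa
  | abaaaab => abaaab => abaab => abab => abb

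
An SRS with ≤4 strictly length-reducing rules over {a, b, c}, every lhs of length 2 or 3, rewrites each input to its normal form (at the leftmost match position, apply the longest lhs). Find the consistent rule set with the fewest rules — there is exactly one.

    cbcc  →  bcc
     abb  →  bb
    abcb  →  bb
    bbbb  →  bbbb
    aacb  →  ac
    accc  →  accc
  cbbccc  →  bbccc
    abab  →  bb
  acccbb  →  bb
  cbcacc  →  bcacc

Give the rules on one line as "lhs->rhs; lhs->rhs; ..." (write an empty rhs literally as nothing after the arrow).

  | cbcc => bcc
  | abb => bb
  | abcb => bcb => bb
  | bbbb

aab->ac; ab->b; cb->b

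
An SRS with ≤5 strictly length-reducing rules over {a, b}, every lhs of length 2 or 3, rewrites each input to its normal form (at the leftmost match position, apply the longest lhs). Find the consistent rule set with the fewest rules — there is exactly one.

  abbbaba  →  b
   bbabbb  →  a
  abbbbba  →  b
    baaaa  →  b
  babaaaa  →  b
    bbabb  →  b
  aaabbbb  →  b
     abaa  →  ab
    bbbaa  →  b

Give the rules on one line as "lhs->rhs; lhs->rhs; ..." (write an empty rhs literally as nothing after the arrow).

aa->b; ba->b; bb->a; bbb->aa

  | abbbaba => aaaaba => baaba => baba => bba => aa => b
  | bbabbb => aabbb => bbbb => aab => bb => a
  | abbbbba => aaabba => babba => bbba => aaa => ba => b
  | baaaa => baaa => baa => ba => b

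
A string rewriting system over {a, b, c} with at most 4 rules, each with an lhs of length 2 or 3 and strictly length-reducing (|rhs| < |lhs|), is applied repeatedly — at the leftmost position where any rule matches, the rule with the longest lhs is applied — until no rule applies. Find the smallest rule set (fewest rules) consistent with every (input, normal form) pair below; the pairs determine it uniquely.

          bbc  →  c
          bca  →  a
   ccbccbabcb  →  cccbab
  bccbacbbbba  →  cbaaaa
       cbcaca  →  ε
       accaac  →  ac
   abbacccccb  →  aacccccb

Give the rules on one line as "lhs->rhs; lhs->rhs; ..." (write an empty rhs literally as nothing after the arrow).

  | bbc => c
  | bca => a
  | ccbccbabcb => cccbabcb => cccbab
  | bccbacbbbba => cbacbbbba => cbaaabba => cbaaaa

bb->; bc->; ca->; cbb->aa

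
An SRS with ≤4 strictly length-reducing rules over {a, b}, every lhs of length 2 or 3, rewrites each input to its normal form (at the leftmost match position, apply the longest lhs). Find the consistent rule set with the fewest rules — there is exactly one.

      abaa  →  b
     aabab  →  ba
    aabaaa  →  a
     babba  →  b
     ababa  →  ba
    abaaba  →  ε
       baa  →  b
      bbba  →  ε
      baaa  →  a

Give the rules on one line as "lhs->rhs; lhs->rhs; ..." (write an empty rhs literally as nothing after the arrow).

aa->; aaa->b; ab->a; bb->a

  | abaa => aaa => b
  | aabab => bab => ba
  | aabaaa => baaa => bb => a
  | babba => baba => baa => b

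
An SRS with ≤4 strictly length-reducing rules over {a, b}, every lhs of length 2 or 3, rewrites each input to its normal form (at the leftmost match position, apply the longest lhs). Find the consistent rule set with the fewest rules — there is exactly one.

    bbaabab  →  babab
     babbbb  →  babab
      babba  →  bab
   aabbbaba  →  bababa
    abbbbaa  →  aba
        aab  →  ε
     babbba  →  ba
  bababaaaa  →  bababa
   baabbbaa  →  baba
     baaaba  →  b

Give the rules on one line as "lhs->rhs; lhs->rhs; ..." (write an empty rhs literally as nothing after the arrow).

aa->b; bb->; bba->b; bbb->ba

  | bbaabab => babab
  | babbbb => babab
  | babba => bab
  | aabbbaba => bbbbaba => bababa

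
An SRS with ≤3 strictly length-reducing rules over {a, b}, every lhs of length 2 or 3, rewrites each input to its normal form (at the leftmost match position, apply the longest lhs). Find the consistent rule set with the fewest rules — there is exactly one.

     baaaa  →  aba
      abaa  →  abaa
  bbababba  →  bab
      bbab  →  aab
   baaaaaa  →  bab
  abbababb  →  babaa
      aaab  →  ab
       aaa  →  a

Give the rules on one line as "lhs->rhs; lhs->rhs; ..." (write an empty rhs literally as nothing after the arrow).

  | baaaa => bbba => aba
  | abaa
  | bbababba => aababba => aabbaa => abaaa => abbb => bab
  | bbab => aab

aaa->bb; abb->ba; bb->a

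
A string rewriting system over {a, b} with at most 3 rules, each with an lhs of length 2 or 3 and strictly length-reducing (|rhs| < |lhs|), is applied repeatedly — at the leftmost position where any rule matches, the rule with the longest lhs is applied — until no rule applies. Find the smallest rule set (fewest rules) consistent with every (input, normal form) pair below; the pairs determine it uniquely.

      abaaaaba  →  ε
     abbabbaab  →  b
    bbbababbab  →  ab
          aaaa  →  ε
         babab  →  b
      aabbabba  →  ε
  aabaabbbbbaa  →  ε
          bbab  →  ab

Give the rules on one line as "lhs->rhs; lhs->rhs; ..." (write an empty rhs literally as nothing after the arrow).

  | abaaaaba => aaaaaba => aaaba => aba => aa => ε
  | abbabbaab => ababbaab => aabbaab => bbaab => baab => aab => b
  | bbbababbab => bbababbab => bababbab => ababbab => aabbab => bbab => bab => ab
  | aaaa => aa => ε

aa->; ba->a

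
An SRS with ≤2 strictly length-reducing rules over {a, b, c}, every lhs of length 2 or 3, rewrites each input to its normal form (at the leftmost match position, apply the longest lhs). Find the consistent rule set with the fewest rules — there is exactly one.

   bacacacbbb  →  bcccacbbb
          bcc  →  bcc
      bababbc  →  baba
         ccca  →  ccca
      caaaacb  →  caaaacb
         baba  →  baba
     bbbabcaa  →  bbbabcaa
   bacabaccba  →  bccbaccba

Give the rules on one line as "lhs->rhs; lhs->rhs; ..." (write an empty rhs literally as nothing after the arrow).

  | bacacacbbb => bcccacbbb
  | bcc
  | bababbc => baba
  | ccca

aca->cc; bbc->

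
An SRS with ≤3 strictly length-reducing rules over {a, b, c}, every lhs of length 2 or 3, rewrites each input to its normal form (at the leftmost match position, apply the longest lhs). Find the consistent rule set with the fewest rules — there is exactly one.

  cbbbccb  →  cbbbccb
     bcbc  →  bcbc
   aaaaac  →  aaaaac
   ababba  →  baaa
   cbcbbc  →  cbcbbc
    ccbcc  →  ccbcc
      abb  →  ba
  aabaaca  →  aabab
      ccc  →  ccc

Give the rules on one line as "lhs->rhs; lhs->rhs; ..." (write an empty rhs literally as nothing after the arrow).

  | cbbbccb
  | bcbc
  | aaaaac
  | ababba => abbaa => baaa

abb->ba; aca->b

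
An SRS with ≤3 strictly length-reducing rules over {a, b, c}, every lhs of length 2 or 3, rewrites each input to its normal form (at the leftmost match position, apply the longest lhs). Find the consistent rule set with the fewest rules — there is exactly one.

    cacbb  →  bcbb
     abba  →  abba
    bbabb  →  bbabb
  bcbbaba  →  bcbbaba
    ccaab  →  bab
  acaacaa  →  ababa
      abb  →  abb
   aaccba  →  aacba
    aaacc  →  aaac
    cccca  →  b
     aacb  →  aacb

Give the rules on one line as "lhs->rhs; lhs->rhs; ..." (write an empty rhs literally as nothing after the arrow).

ca->b; cc->c

  | cacbb => bcbb
  | abba
  | bbabb
  | bcbbaba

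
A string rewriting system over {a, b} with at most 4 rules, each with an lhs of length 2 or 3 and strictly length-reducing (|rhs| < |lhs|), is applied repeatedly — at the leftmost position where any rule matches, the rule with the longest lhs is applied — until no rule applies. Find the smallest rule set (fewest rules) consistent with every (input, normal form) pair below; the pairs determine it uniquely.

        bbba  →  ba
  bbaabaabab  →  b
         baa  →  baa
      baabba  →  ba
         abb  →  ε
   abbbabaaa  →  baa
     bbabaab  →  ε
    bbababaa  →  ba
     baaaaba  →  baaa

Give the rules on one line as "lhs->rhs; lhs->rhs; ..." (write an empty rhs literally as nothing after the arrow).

ab->b; aba->; bb->; bba->

  | bbba => ba
  | bbaabaabab => abaabab => abab => b
  | baa
  | baabba => babba => bbba => ba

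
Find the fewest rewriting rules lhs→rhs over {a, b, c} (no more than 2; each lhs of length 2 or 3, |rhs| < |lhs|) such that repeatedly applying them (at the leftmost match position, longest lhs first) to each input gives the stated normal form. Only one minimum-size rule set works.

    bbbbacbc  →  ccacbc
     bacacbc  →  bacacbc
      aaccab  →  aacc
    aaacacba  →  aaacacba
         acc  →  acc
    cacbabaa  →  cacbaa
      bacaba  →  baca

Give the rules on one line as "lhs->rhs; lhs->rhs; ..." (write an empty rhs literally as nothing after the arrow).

  | bbbbacbc => cbbacbc => ccacbc
  | bacacbc
  | aaccab => aacc
  | aaacacba

ab->; bb->c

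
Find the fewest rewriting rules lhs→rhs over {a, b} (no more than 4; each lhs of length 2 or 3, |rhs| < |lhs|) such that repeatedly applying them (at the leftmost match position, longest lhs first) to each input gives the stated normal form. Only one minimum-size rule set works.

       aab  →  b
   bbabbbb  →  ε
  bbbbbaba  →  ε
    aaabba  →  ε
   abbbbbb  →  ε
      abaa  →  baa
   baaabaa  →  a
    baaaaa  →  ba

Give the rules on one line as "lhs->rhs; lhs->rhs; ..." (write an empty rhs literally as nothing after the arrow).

aaa->a; ab->b; bb->; bba->

  | aab => ab => b
  | bbabbbb => bbbb => bb => ε
  | bbbbbaba => bbbaba => baba => bba => ε
  | aaabba => abba => bba => ε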